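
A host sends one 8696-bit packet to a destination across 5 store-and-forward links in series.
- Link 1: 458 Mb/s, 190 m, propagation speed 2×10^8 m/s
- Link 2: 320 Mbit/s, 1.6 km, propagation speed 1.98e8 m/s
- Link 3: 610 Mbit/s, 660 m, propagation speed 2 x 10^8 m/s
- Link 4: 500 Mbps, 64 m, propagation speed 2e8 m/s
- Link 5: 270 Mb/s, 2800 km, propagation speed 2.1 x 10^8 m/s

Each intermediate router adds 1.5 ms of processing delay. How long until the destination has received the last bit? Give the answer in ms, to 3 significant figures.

19.5 ms

Transmission delays (L/R per hop): 0.0189869, 0.027175, 0.0142557, 0.017392, 0.0322074 ms; sum = 0.110017 ms.
Propagation delays (d/s per hop): 0.00095, 0.00808081, 0.0033, 0.00032, 13.3333 ms; sum = 13.346 ms.
Processing at 4 router(s): 4 × 1.5 ms = 6 ms.
End-to-end = 19.5 ms.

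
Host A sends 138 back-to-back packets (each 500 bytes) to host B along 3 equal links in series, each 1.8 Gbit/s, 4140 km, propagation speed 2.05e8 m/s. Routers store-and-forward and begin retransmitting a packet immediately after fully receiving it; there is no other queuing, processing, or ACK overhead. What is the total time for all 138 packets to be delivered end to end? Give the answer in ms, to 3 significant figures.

60.9 ms

Per-hop transmission t_tx = L/R = 4000/1800000000 = 0.00222222 ms.
Per-hop propagation t_prop = 4140000/2.05e+08 = 20.1951 ms.
Pipeline fill: first packet needs 3·t_tx to clear all hops; remaining 137 packets each add one t_tx.
Total = (3+138-1)·t_tx + 3·t_prop = 140·0.00222222 + 3·20.1951 = 60.9 ms.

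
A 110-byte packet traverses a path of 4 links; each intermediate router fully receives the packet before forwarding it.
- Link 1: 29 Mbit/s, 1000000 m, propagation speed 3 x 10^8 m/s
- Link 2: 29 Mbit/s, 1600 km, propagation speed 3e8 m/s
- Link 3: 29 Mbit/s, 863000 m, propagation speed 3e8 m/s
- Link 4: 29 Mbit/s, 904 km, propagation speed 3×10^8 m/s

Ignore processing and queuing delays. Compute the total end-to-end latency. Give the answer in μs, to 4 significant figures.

14680 μs

L = 110 × 8 = 880 bits.
Transmission delay per hop = L/R = 880/29000000 = 30.3448 μs; 4 hops → 121.379 μs.
Propagation delays (d/s per hop): 3333.33, 5333.33, 2876.67, 3013.33 μs; sum = 14556.7 μs.
End-to-end = 14680 μs.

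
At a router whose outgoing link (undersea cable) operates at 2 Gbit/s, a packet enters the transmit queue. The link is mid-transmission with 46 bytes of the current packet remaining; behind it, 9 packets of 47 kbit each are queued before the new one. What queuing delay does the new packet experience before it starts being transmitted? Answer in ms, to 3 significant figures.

Each queued packet: L/R = 47000/2000000000 = 0.0235 ms.
9 queued → 0.2115 ms.
Plus remaining 368 bits of current packet: 0.000184 ms.
Queuing delay = 0.212 ms.

0.212 ms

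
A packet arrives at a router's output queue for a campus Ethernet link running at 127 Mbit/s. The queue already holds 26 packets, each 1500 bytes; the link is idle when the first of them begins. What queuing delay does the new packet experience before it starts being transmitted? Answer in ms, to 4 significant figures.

Each queued packet: L/R = 12000/127000000 = 0.0944882 ms.
26 queued → 2.45669 ms.
Queuing delay = 2.457 ms.

2.457 ms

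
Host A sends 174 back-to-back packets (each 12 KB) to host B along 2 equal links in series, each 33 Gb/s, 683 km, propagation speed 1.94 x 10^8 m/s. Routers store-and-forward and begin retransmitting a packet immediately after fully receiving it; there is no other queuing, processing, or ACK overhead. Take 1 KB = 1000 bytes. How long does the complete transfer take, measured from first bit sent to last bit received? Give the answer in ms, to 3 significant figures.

Per-hop transmission t_tx = L/R = 96000/33000000000 = 0.00290909 ms.
Per-hop propagation t_prop = 683000/194000000 = 3.52062 ms.
Pipeline fill: first packet needs 2·t_tx to clear all hops; remaining 173 packets each add one t_tx.
Total = (2+174-1)·t_tx + 2·t_prop = 175·0.00290909 + 2·3.52062 = 7.55 ms.

7.55 ms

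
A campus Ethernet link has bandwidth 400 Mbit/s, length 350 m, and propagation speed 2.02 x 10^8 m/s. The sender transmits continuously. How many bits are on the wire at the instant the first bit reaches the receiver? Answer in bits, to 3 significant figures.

693 bits

Propagation delay = 350 / 202000000 = 1.73267e-06 s.
BDP = R × t_prop = 400000000 × 1.73267e-06 = 693.069 bits.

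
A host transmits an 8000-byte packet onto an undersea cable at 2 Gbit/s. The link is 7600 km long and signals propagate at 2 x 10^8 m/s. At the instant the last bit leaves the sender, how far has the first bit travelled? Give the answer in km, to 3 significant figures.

6.40 km

t_tx = L/R = 64000/2000000000 = 3.2e-05 s.
Distance = s × t_tx = 200000000 × 3.2e-05 = 6.40 km.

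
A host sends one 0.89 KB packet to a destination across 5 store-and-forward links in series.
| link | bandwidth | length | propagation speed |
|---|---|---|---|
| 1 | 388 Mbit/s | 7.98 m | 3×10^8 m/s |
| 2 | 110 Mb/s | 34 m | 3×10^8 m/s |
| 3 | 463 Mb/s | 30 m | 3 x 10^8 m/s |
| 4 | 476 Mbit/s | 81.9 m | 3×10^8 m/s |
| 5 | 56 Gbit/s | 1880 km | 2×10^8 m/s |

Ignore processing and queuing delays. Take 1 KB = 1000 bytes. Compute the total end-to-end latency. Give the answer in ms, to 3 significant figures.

9.51 ms

L = 7120 bits.
Transmission delays (L/R per hop): 0.0183505, 0.0647273, 0.015378, 0.014958, 0.000127143 ms; sum = 0.113541 ms.
Propagation delays (d/s per hop): 2.66e-05, 0.000113333, 0.0001, 0.000273, 9.4 ms; sum = 9.40051 ms.
End-to-end = 9.51 ms.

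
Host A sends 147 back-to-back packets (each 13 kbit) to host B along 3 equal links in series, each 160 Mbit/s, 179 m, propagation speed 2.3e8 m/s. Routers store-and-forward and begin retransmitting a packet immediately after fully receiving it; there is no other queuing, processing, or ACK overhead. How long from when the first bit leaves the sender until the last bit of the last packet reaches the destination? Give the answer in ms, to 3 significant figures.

12.1 ms

Per-hop transmission t_tx = L/R = 13000/160000000 = 0.08125 ms.
Per-hop propagation t_prop = 179/2.3e+08 = 0.000778261 ms.
Pipeline fill: first packet needs 3·t_tx to clear all hops; remaining 146 packets each add one t_tx.
Total = (3+147-1)·t_tx + 3·t_prop = 149·0.08125 + 3·0.000778261 = 12.1 ms.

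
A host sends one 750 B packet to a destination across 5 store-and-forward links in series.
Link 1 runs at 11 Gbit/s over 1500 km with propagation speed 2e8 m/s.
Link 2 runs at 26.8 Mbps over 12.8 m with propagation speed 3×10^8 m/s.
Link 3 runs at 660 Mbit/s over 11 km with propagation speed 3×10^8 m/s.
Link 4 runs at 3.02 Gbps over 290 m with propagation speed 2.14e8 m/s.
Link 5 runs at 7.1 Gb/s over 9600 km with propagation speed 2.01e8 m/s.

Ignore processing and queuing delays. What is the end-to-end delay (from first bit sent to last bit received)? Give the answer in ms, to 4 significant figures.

L = 750 × 8 = 6000 bits.
Transmission delays (L/R per hop): 0.000545455, 0.223881, 0.00909091, 0.00198675, 0.00084507 ms; sum = 0.236349 ms.
Propagation delays (d/s per hop): 7.5, 4.26667e-05, 0.0366667, 0.00135514, 47.7612 ms; sum = 55.2993 ms.
End-to-end = 55.54 ms.

55.54 ms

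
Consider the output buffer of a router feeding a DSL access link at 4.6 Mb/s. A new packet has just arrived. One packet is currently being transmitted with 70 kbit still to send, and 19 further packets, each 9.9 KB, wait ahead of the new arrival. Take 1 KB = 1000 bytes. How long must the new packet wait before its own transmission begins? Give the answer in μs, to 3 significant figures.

Each queued packet: L/R = 79200/4600000 = 17217.4 μs.
19 queued → 327130 μs.
Plus remaining 70000 bits of current packet: 15217.4 μs.
Queuing delay = 342000 μs.

342000 μs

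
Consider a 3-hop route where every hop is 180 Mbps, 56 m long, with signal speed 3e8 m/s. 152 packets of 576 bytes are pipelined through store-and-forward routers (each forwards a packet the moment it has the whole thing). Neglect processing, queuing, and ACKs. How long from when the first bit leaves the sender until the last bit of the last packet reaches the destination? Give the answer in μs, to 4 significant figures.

3943 μs

Per-hop transmission t_tx = L/R = 4608/180000000 = 25.6 μs.
Per-hop propagation t_prop = 56/300000000 = 0.186667 μs.
Pipeline fill: first packet needs 3·t_tx to clear all hops; remaining 151 packets each add one t_tx.
Total = (3+152-1)·t_tx + 3·t_prop = 154·25.6 + 3·0.186667 = 3943 μs.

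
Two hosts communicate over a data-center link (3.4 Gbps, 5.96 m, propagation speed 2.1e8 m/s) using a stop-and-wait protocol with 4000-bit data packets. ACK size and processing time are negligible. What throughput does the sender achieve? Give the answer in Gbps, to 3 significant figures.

t_tx = L/R = 4000/3400000000 = 1.17647e-06 s.
t_prop = 5.96/210000000 = 2.8381e-08 s; RTT = 5.67619e-08 s.
Cycle = t_tx + RTT = 1.23323e-06 s.
Throughput = L / cycle = 4000 / 1.23323e-06 = 3.24 Gbps.

3.24 Gbps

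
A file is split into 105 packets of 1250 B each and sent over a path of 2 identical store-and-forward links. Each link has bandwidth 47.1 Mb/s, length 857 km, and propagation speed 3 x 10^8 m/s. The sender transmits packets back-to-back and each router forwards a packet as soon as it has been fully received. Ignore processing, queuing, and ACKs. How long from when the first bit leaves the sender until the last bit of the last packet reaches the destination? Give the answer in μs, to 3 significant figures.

28200 μs

Per-hop transmission t_tx = L/R = 10000/47100000 = 212.314 μs.
Per-hop propagation t_prop = 857000/300000000 = 2856.67 μs.
Pipeline fill: first packet needs 2·t_tx to clear all hops; remaining 104 packets each add one t_tx.
Total = (2+105-1)·t_tx + 2·t_prop = 106·212.314 + 2·2856.67 = 28200 μs.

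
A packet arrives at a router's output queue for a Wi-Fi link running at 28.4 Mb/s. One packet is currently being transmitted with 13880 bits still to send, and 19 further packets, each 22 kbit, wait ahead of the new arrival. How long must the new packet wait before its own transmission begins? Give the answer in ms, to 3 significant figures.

Each queued packet: L/R = 22000/28400000 = 0.774648 ms.
19 queued → 14.7183 ms.
Plus remaining 13880 bits of current packet: 0.488732 ms.
Queuing delay = 15.2 ms.

15.2 ms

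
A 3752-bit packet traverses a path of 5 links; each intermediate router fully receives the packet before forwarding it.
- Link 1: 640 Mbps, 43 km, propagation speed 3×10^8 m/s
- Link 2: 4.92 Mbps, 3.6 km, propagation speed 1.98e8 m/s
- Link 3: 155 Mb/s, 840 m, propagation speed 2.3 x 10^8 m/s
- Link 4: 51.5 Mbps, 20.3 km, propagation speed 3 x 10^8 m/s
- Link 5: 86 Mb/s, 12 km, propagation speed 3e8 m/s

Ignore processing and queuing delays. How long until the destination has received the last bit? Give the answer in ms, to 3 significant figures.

1.18 ms

Transmission delays (L/R per hop): 0.0058625, 0.762602, 0.0242065, 0.0728544, 0.0436279 ms; sum = 0.909153 ms.
Propagation delays (d/s per hop): 0.143333, 0.0181818, 0.00365217, 0.0676667, 0.04 ms; sum = 0.272834 ms.
End-to-end = 1.18 ms.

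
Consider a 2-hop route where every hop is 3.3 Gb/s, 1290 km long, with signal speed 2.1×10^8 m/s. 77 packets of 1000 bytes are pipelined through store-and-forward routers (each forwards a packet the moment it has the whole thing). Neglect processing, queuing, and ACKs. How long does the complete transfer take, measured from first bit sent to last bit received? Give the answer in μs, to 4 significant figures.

Per-hop transmission t_tx = L/R = 8000/3300000000 = 2.42424 μs.
Per-hop propagation t_prop = 1290000/210000000 = 6142.86 μs.
Pipeline fill: first packet needs 2·t_tx to clear all hops; remaining 76 packets each add one t_tx.
Total = (2+77-1)·t_tx + 2·t_prop = 78·2.42424 + 2·6142.86 = 12470 μs.

12470 μs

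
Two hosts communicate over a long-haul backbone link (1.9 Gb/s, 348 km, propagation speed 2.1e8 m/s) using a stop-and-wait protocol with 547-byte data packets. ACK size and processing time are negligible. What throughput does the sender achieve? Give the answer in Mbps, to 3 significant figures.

t_tx = L/R = 4376/1900000000 = 2.30316e-06 s.
t_prop = 348000/210000000 = 0.00165714 s; RTT = 0.00331429 s.
Cycle = t_tx + RTT = 0.00331659 s.
Throughput = L / cycle = 4376 / 0.00331659 = 1.32 Mbps.

1.32 Mbps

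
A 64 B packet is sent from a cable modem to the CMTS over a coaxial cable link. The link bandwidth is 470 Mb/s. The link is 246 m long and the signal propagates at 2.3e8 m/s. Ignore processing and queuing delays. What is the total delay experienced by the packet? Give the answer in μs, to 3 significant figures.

L = 64 × 8 = 512 bits.
Transmission delay = L/R = 512 / 470000000 = 1.08936 μs.
Propagation delay = d/s = 246 m / 2.3e+08 m/s = 1.06957 μs.
Total = 2.16 μs.

2.16 μs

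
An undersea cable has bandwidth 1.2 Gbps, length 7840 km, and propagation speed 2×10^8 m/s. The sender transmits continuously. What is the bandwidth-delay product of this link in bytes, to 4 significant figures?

Propagation delay = 7840000 / 200000000 = 0.0392 s.
BDP = R × t_prop = 1200000000 × 0.0392 = 47040000 bits.
In bytes: 47040000/8 = 5880000 bytes.

5880000 bytes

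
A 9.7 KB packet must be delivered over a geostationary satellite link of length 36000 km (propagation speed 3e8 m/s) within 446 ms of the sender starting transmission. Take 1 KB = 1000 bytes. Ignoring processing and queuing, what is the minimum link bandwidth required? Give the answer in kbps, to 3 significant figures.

238 kbps

L = 77600 bits.
Propagation delay = 36000000 / 300000000 = 120 ms.
Transmission budget = 446 − 120 = 326 ms.
R ≥ L / t_tx = 77600 bits / 0.326 s = 238 kbps.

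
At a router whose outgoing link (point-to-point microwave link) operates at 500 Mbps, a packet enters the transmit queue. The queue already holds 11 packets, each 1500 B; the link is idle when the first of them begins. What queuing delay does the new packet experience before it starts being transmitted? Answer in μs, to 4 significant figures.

Each queued packet: L/R = 12000/500000000 = 24 μs.
11 queued → 264 μs.
Queuing delay = 264.0 μs.

264.0 μs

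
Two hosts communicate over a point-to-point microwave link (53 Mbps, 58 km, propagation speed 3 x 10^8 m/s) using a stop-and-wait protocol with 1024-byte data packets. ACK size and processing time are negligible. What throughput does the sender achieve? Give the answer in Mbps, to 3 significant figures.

t_tx = L/R = 8192/53000000 = 0.000154566 s.
t_prop = 58000/300000000 = 0.000193333 s; RTT = 0.000386667 s.
Cycle = t_tx + RTT = 0.000541233 s.
Throughput = L / cycle = 8192 / 0.000541233 = 15.1 Mbps.

15.1 Mbps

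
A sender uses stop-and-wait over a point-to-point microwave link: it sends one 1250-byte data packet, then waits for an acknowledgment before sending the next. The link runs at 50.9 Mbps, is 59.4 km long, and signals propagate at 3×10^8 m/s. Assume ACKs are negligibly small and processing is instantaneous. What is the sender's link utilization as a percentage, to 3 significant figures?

t_tx = L/R = 10000/50900000 = 0.000196464 s.
t_prop = 59400/300000000 = 0.000198 s; RTT = 0.000396 s.
Cycle = t_tx + RTT = 0.000592464 s.
Utilization = t_tx / cycle = 0.000196464/0.000592464 = 33.2 %.

33.2 %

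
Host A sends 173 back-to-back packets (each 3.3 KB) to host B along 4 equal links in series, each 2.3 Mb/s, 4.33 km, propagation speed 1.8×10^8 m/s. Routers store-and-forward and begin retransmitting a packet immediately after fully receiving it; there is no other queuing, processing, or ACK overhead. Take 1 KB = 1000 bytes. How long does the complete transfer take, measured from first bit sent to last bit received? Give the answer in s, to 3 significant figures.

2.02 s

Per-hop transmission t_tx = L/R = 26400/2300000 = 0.0114783 s.
Per-hop propagation t_prop = 4330/180000000 = 2.40556e-05 s.
Pipeline fill: first packet needs 4·t_tx to clear all hops; remaining 172 packets each add one t_tx.
Total = (4+173-1)·t_tx + 4·t_prop = 176·0.0114783 + 4·2.40556e-05 = 2.02 s.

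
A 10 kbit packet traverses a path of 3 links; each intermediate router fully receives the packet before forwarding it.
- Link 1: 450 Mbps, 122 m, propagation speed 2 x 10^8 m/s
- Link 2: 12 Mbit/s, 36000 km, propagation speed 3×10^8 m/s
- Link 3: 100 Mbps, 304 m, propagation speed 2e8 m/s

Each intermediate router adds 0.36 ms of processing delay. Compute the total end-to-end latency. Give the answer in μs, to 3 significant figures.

L = 10000 bits.
Transmission delays (L/R per hop): 22.2222, 833.333, 100 μs; sum = 955.556 μs.
Propagation delays (d/s per hop): 0.61, 120000, 1.52 μs; sum = 120002 μs.
Processing at 2 router(s): 2 × 0.36 ms = 720 μs.
End-to-end = 122000 μs.

122000 μs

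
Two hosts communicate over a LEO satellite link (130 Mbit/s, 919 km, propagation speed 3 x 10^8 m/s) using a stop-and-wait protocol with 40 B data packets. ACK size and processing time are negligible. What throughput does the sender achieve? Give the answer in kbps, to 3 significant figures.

t_tx = L/R = 320/130000000 = 2.46154e-06 s.
t_prop = 919000/300000000 = 0.00306333 s; RTT = 0.00612667 s.
Cycle = t_tx + RTT = 0.00612913 s.
Throughput = L / cycle = 320 / 0.00612913 = 52.2 kbps.

52.2 kbps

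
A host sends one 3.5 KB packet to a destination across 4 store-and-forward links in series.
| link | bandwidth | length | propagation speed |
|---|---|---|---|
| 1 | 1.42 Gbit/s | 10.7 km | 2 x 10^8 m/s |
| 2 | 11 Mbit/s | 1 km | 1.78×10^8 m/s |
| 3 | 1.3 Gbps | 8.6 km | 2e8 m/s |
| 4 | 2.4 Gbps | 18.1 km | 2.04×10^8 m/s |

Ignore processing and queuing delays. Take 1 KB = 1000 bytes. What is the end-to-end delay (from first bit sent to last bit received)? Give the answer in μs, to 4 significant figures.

2789 μs

L = 28000 bits.
Transmission delays (L/R per hop): 19.7183, 2545.45, 21.5385, 11.6667 μs; sum = 2598.38 μs.
Propagation delays (d/s per hop): 53.5, 5.61798, 43, 88.7255 μs; sum = 190.843 μs.
End-to-end = 2789 μs.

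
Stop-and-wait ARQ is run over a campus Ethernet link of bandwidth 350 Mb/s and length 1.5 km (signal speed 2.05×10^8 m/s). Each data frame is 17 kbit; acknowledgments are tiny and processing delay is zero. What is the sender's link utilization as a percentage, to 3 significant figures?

t_tx = L/R = 17000/350000000 = 4.85714e-05 s.
t_prop = 1500/2.05e+08 = 7.31707e-06 s; RTT = 1.46341e-05 s.
Cycle = t_tx + RTT = 6.32056e-05 s.
Utilization = t_tx / cycle = 4.85714e-05/6.32056e-05 = 76.8 %.

76.8 %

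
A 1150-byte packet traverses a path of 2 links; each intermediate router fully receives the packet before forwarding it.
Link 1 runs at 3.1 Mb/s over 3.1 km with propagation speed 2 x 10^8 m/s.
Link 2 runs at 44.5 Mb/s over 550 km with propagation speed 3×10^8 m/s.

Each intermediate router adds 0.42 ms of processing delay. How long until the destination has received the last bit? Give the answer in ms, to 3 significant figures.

5.44 ms

L = 1150 × 8 = 9200 bits.
Transmission delays (L/R per hop): 2.96774, 0.206742 ms; sum = 3.17448 ms.
Propagation delays (d/s per hop): 0.0155, 1.83333 ms; sum = 1.84883 ms.
Processing at 1 router(s): 1 × 0.42 ms = 0.42 ms.
End-to-end = 5.44 ms.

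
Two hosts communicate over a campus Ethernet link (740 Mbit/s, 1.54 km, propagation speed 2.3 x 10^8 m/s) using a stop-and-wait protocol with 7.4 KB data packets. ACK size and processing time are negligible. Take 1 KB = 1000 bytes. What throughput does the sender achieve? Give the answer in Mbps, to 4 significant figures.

633.9 Mbps

t_tx = L/R = 59200/740000000 = 8e-05 s.
t_prop = 1540/2.3e+08 = 6.69565e-06 s; RTT = 1.33913e-05 s.
Cycle = t_tx + RTT = 9.33913e-05 s.
Throughput = L / cycle = 59200 / 9.33913e-05 = 633.9 Mbps.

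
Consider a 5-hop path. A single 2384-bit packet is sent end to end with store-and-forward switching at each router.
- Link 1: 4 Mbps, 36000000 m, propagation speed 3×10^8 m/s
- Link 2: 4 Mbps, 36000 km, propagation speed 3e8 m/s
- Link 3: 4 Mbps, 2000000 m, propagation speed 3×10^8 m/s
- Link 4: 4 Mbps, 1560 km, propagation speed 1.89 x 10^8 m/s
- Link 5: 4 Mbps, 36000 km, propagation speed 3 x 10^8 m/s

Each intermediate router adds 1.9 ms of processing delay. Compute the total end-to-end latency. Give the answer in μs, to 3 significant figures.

386000 μs

Transmission delay per hop = L/R = 2384/4000000 = 596 μs; 5 hops → 2980 μs.
Propagation delays (d/s per hop): 120000, 120000, 6666.67, 8253.97, 120000 μs; sum = 374921 μs.
Processing at 4 router(s): 4 × 1.9 ms = 7600 μs.
End-to-end = 386000 μs.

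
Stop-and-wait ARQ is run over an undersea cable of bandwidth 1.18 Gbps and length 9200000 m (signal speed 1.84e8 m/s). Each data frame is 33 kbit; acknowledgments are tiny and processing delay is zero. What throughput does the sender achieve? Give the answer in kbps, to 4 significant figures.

t_tx = L/R = 33000/1180000000 = 2.79661e-05 s.
t_prop = 9200000/184000000 = 0.05 s; RTT = 0.1 s.
Cycle = t_tx + RTT = 0.100028 s.
Throughput = L / cycle = 33000 / 0.100028 = 329.9 kbps.

329.9 kbps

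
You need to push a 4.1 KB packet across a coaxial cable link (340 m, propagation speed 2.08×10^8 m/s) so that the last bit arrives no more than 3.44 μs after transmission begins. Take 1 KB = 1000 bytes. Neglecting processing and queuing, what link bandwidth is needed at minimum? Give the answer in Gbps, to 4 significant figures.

18.17 Gbps

L = 32800 bits.
Propagation delay = 340 / 208000000 = 1.63462 μs.
Transmission budget = 3.44 − 1.63462 = 1.80538 μs.
R ≥ L / t_tx = 32800 bits / 1.80538e-06 s = 18.17 Gbps.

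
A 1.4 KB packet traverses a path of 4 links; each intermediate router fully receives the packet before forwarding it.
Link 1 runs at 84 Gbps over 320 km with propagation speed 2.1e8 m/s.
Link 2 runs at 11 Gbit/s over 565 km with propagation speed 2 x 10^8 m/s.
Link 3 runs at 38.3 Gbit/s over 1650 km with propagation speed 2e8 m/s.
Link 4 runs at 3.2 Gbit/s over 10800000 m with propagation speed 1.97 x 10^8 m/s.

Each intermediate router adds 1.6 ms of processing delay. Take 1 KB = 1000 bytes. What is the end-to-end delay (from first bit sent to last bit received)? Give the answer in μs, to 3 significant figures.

L = 11200 bits.
Transmission delays (L/R per hop): 0.133333, 1.01818, 0.292428, 3.5 μs; sum = 4.94394 μs.
Propagation delays (d/s per hop): 1523.81, 2825, 8250, 54822.3 μs; sum = 67421.1 μs.
Processing at 3 router(s): 3 × 1.6 ms = 4800 μs.
End-to-end = 72200 μs.

72200 μs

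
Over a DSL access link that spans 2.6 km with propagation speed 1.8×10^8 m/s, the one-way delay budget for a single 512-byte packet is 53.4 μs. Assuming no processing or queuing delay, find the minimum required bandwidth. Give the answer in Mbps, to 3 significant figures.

105 Mbps

L = 4096 bits.
Propagation delay = 2600 / 180000000 = 14.4444 μs.
Transmission budget = 53.4 − 14.4444 = 38.9556 μs.
R ≥ L / t_tx = 4096 bits / 3.89556e-05 s = 105 Mbps.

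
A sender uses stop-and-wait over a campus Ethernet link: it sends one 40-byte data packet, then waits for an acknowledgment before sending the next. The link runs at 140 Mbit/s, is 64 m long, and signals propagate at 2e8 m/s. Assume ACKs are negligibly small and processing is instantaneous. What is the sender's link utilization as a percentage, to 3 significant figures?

78.1 %

t_tx = L/R = 320/140000000 = 2.28571e-06 s.
t_prop = 64/200000000 = 3.2e-07 s; RTT = 6.4e-07 s.
Cycle = t_tx + RTT = 2.92571e-06 s.
Utilization = t_tx / cycle = 2.28571e-06/2.92571e-06 = 78.1 %.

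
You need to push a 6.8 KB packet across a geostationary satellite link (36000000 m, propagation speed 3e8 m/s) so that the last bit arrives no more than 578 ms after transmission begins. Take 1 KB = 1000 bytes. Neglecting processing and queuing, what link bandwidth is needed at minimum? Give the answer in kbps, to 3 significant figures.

119 kbps

L = 54400 bits.
Propagation delay = 36000000 / 300000000 = 120 ms.
Transmission budget = 578 − 120 = 458 ms.
R ≥ L / t_tx = 54400 bits / 0.458 s = 119 kbps.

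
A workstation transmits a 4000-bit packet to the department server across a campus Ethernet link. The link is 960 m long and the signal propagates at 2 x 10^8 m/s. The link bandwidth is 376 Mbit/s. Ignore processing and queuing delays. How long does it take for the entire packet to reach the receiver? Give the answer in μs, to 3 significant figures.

Transmission delay = L/R = 4000 / 376000000 = 10.6383 μs.
Propagation delay = d/s = 960 m / 200000000 m/s = 4.8 μs.
Total = 15.4 μs.

15.4 μs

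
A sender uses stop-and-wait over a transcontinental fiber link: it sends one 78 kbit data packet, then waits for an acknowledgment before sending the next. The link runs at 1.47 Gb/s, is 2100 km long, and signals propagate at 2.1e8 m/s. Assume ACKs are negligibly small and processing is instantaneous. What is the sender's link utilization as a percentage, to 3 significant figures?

0.265 %

t_tx = L/R = 78000/1470000000 = 5.30612e-05 s.
t_prop = 2100000/210000000 = 0.01 s; RTT = 0.02 s.
Cycle = t_tx + RTT = 0.0200531 s.
Utilization = t_tx / cycle = 5.30612e-05/0.0200531 = 0.265 %.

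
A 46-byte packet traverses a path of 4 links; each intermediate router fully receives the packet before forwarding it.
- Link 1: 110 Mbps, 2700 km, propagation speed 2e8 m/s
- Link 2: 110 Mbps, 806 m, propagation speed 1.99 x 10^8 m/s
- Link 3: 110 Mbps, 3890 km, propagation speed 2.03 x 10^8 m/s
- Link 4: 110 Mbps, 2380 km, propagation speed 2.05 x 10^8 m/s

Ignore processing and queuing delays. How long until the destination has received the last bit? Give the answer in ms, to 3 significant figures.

44.3 ms

L = 46 × 8 = 368 bits.
Transmission delay per hop = L/R = 368/110000000 = 0.00334545 ms; 4 hops → 0.0133818 ms.
Propagation delays (d/s per hop): 13.5, 0.00405025, 19.1626, 11.6098 ms; sum = 44.2764 ms.
End-to-end = 44.3 ms.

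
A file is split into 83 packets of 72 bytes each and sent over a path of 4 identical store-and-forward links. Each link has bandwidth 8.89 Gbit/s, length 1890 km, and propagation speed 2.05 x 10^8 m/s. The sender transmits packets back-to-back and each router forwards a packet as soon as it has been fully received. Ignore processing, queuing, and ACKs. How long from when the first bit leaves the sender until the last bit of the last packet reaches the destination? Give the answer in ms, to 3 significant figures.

Per-hop transmission t_tx = L/R = 576/8890000000 = 6.47919e-05 ms.
Per-hop propagation t_prop = 1890000/2.05e+08 = 9.21951 ms.
Pipeline fill: first packet needs 4·t_tx to clear all hops; remaining 82 packets each add one t_tx.
Total = (4+83-1)·t_tx + 4·t_prop = 86·6.47919e-05 + 4·9.21951 = 36.9 ms.

36.9 ms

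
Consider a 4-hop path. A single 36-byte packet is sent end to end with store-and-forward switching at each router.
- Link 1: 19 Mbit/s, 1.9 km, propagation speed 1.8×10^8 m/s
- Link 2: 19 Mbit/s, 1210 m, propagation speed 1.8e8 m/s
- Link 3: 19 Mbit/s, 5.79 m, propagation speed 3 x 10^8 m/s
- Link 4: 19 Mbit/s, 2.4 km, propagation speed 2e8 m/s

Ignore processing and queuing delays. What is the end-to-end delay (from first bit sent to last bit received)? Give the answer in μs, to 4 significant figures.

L = 36 × 8 = 288 bits.
Transmission delay per hop = L/R = 288/19000000 = 15.1579 μs; 4 hops → 60.6316 μs.
Propagation delays (d/s per hop): 10.5556, 6.72222, 0.0193, 12 μs; sum = 29.2971 μs.
End-to-end = 89.93 μs.

89.93 μs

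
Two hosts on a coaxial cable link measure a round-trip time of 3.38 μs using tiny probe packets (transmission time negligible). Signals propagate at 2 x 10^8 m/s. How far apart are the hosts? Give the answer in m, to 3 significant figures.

One-way propagation = RTT/2 = 1.69 μs.
d = s × t = 200000000 × 1.69e-06 = 338 m.

338 m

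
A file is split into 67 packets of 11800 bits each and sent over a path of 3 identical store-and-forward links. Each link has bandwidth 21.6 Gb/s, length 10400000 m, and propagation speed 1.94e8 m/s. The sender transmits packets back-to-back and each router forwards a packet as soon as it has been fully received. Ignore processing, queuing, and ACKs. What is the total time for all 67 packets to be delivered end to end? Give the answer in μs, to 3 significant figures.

161000 μs

Per-hop transmission t_tx = L/R = 11800/21600000000 = 0.546296 μs.
Per-hop propagation t_prop = 10400000/194000000 = 53608.2 μs.
Pipeline fill: first packet needs 3·t_tx to clear all hops; remaining 66 packets each add one t_tx.
Total = (3+67-1)·t_tx + 3·t_prop = 69·0.546296 + 3·53608.2 = 161000 μs.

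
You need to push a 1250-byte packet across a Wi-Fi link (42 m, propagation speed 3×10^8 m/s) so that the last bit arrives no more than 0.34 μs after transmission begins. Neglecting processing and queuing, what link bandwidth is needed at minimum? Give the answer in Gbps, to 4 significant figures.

50.00 Gbps

L = 10000 bits.
Propagation delay = 42 / 300000000 = 0.14 μs.
Transmission budget = 0.34 − 0.14 = 0.2 μs.
R ≥ L / t_tx = 10000 bits / 2e-07 s = 50.00 Gbps.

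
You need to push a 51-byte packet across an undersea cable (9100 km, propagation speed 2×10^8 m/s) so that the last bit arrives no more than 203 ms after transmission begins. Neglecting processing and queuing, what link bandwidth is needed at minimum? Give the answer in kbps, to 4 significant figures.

L = 408 bits.
Propagation delay = 9100000 / 200000000 = 45.5 ms.
Transmission budget = 203 − 45.5 = 157.5 ms.
R ≥ L / t_tx = 408 bits / 0.1575 s = 2.590 kbps.

2.590 kbps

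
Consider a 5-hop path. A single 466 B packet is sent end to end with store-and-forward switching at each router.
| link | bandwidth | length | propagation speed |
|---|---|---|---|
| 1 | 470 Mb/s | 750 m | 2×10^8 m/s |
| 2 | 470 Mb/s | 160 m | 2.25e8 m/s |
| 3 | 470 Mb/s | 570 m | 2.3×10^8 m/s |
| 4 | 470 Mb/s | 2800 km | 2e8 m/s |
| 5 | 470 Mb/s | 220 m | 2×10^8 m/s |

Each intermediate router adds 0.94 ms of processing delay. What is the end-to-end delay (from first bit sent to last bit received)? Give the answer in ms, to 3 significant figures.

17.8 ms

L = 466 × 8 = 3728 bits.
Transmission delay per hop = L/R = 3728/470000000 = 0.00793191 ms; 5 hops → 0.0396596 ms.
Propagation delays (d/s per hop): 0.00375, 0.000711111, 0.00247826, 14, 0.0011 ms; sum = 14.008 ms.
Processing at 4 router(s): 4 × 0.94 ms = 3.76 ms.
End-to-end = 17.8 ms.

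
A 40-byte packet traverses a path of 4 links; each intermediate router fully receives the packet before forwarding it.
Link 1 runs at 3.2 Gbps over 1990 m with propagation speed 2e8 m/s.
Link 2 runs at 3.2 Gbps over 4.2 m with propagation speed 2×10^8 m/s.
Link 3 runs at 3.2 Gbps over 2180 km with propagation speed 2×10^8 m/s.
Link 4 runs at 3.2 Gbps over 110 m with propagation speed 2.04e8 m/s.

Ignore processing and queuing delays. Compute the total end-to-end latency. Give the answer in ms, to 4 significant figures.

10.91 ms

L = 40 × 8 = 320 bits.
Transmission delay per hop = L/R = 320/3200000000 = 0.0001 ms; 4 hops → 0.0004 ms.
Propagation delays (d/s per hop): 0.00995, 2.1e-05, 10.9, 0.000539216 ms; sum = 10.9105 ms.
End-to-end = 10.91 ms.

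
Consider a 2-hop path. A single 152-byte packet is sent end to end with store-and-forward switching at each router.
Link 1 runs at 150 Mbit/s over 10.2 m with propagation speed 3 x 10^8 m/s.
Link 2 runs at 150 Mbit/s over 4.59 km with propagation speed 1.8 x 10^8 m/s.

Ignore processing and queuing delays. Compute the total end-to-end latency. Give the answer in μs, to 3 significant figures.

L = 152 × 8 = 1216 bits.
Transmission delay per hop = L/R = 1216/150000000 = 8.10667 μs; 2 hops → 16.2133 μs.
Propagation delays (d/s per hop): 0.034, 25.5 μs; sum = 25.534 μs.
End-to-end = 41.7 μs.

41.7 μs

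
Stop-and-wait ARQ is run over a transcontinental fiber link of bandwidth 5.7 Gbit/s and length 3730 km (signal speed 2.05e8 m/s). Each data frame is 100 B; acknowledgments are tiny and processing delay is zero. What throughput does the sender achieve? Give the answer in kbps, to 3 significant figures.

22.0 kbps

t_tx = L/R = 800/5700000000 = 1.40351e-07 s.
t_prop = 3730000/2.05e+08 = 0.0181951 s; RTT = 0.0363902 s.
Cycle = t_tx + RTT = 0.0363904 s.
Throughput = L / cycle = 800 / 0.0363904 = 22.0 kbps.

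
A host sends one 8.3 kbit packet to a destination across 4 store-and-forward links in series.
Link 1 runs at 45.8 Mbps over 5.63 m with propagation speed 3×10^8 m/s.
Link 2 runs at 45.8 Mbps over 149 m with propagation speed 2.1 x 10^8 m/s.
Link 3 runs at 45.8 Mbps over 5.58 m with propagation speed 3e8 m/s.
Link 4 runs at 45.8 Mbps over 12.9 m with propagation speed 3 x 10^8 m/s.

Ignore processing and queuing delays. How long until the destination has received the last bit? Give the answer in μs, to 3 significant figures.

726 μs

L = 8300 bits.
Transmission delay per hop = L/R = 8300/45800000 = 181.223 μs; 4 hops → 724.891 μs.
Propagation delays (d/s per hop): 0.0187667, 0.709524, 0.0186, 0.043 μs; sum = 0.78989 μs.
End-to-end = 726 μs.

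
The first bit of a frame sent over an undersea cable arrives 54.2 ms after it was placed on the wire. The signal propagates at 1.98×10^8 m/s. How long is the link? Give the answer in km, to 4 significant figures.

d = s × t_prop = 198000000 × 0.0542 = 10730 km.

10730 km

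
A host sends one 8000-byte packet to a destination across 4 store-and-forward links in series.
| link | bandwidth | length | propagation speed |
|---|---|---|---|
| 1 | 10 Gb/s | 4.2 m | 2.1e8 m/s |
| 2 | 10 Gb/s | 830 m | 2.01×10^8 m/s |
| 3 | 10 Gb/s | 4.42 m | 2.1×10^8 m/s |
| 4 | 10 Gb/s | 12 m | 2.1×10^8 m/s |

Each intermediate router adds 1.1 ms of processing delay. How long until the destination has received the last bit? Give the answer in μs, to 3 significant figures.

L = 8000 × 8 = 64000 bits.
Transmission delay per hop = L/R = 64000/10000000000 = 6.4 μs; 4 hops → 25.6 μs.
Propagation delays (d/s per hop): 0.02, 4.12935, 0.0210476, 0.0571429 μs; sum = 4.22754 μs.
Processing at 3 router(s): 3 × 1.1 ms = 3300 μs.
End-to-end = 3330 μs.

3330 μs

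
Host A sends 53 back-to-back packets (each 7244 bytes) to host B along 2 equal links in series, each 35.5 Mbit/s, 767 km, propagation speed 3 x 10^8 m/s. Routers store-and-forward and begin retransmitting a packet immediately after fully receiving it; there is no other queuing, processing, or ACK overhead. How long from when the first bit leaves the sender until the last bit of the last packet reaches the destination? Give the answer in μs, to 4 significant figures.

93270 μs

Per-hop transmission t_tx = L/R = 57952/35500000 = 1632.45 μs.
Per-hop propagation t_prop = 767000/300000000 = 2556.67 μs.
Pipeline fill: first packet needs 2·t_tx to clear all hops; remaining 52 packets each add one t_tx.
Total = (2+53-1)·t_tx + 2·t_prop = 54·1632.45 + 2·2556.67 = 93270 μs.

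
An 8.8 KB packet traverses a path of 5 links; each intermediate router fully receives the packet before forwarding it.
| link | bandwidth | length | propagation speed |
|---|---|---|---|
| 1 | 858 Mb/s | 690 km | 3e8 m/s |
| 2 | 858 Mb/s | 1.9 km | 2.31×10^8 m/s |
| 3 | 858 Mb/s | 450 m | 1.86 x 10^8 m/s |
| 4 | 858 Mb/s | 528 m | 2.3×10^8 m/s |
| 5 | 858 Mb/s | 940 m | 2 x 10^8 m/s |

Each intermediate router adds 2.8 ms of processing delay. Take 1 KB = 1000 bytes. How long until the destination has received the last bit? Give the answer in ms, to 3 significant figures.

13.9 ms

L = 70400 bits.
Transmission delay per hop = L/R = 70400/858000000 = 0.0820513 ms; 5 hops → 0.410256 ms.
Propagation delays (d/s per hop): 2.3, 0.00822511, 0.00241935, 0.00229565, 0.0047 ms; sum = 2.31764 ms.
Processing at 4 router(s): 4 × 2.8 ms = 11.2 ms.
End-to-end = 13.9 ms.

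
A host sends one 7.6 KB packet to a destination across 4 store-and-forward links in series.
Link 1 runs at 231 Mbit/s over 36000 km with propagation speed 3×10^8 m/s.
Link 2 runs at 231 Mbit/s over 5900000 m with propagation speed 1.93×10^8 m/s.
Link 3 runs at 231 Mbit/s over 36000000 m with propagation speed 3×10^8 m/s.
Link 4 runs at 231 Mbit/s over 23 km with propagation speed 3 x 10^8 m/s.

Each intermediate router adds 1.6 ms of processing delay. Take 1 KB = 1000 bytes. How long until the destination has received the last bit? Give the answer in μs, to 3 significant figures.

L = 60800 bits.
Transmission delay per hop = L/R = 60800/231000000 = 263.203 μs; 4 hops → 1052.81 μs.
Propagation delays (d/s per hop): 120000, 30569.9, 120000, 76.6667 μs; sum = 270647 μs.
Processing at 3 router(s): 3 × 1.6 ms = 4800 μs.
End-to-end = 276000 μs.

276000 μs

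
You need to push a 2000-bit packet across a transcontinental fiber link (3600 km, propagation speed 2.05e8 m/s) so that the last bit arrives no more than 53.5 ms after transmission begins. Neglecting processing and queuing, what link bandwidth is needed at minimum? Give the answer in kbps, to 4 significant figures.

55.65 kbps

Propagation delay = 3600000 / 2.05e+08 = 17.561 ms.
Transmission budget = 53.5 − 17.561 = 35.939 ms.
R ≥ L / t_tx = 2000 bits / 0.035939 s = 55.65 kbps.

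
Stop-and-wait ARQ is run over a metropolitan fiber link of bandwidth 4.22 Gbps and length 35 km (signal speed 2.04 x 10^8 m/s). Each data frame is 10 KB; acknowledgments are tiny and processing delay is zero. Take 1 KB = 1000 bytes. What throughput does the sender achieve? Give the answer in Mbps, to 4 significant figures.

t_tx = L/R = 80000/4.22e+09 = 1.89573e-05 s.
t_prop = 35000/204000000 = 0.000171569 s; RTT = 0.000343137 s.
Cycle = t_tx + RTT = 0.000362095 s.
Throughput = L / cycle = 80000 / 0.000362095 = 220.9 Mbps.

220.9 Mbps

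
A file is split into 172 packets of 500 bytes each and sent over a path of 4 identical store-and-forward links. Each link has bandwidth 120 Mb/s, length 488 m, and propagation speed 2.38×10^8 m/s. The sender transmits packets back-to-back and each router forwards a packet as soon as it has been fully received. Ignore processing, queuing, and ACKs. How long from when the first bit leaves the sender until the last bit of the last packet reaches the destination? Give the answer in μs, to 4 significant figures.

Per-hop transmission t_tx = L/R = 4000/120000000 = 33.3333 μs.
Per-hop propagation t_prop = 488/238000000 = 2.05042 μs.
Pipeline fill: first packet needs 4·t_tx to clear all hops; remaining 171 packets each add one t_tx.
Total = (4+172-1)·t_tx + 4·t_prop = 175·33.3333 + 4·2.05042 = 5842 μs.

5842 μs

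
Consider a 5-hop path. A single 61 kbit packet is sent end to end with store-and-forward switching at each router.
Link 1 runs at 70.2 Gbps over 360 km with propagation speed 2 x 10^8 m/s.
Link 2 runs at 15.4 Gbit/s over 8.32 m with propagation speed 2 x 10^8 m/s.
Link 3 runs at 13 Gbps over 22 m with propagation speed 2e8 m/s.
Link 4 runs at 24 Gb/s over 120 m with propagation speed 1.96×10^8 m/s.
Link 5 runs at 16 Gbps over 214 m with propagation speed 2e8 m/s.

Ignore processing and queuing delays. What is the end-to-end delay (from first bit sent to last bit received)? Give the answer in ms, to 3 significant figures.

1.82 ms

L = 61000 bits.
Transmission delays (L/R per hop): 0.000868946, 0.00396104, 0.00469231, 0.00254167, 0.0038125 ms; sum = 0.0158765 ms.
Propagation delays (d/s per hop): 1.8, 4.16e-05, 0.00011, 0.000612245, 0.00107 ms; sum = 1.80183 ms.
End-to-end = 1.82 ms.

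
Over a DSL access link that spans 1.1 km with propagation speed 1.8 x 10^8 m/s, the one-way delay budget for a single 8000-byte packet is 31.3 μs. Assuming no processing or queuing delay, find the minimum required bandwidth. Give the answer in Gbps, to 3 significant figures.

2.54 Gbps

L = 64000 bits.
Propagation delay = 1100 / 180000000 = 6.11111 μs.
Transmission budget = 31.3 − 6.11111 = 25.1889 μs.
R ≥ L / t_tx = 64000 bits / 2.51889e-05 s = 2.54 Gbps.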